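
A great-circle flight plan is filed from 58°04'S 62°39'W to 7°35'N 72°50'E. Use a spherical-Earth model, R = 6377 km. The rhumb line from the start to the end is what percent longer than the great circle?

Great circle: σ = 2.0781 rad → d_gc = Rσ = 13252.3 km
Rhumb: Δφ = +1.1458, Δλ = +2.3646, Δψ = +1.3841, q = Δφ/Δψ = 0.8278 → d_rh = R√(Δφ²+q²Δλ²) = 14464.4 km
Excess = (14464.4 − 13252.3) / 13252.3 = 1212.1 / 13252.3 = 9.146% ≈ 9.1%

9.1%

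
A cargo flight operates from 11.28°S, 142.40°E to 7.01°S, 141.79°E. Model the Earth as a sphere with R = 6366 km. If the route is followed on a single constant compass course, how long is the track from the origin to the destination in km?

479 km

Δψ = ln[tan(π/4+φ₂/2)/tan(π/4+φ₁/2)] = +0.0755;  Δφ = +0.0745 rad,  Δλ = -0.0106 rad
q = Δφ/Δψ = 0.9870
d = R·√(Δφ² + q²Δλ²) = 6366·0.07526 = 479 km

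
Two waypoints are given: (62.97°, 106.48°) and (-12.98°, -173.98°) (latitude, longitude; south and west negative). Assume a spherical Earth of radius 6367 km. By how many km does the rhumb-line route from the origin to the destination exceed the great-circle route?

Great circle: cos σ = sin φ₁ sin φ₂ + cos φ₁ cos φ₂ cos Δλ,  σ = 1.6908 rad → d_gc = 10765.1 km
Rhumb line: Δψ = -1.6541, q = Δφ/Δψ = 0.8014, d_rh = R√(Δφ²+q²Δλ²) = 11018.4 km
Excess = 11018.4 − 10765.1 = 253.3 ≈ 253 km

253 km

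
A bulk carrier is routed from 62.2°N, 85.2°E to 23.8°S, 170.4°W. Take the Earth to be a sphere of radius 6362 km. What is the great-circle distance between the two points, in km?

cos σ = sin φ₁ sin φ₂ + cos φ₁ cos φ₂ cos Δλ
      = sin(62.20°)sin(-23.80°) + cos(62.20°)cos(-23.80°)cos(104.40°) = -0.4631
σ = 117.587° → d = Rσ = 6362·2.05228 = 13057 km

13057 km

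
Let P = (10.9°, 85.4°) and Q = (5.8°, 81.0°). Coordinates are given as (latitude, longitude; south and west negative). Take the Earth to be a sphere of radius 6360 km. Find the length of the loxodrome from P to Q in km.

744 km

Δψ = ln[tan(π/4+φ₂/2)/tan(π/4+φ₁/2)] = -0.0900;  Δφ = -0.0890 rad,  Δλ = -0.0768 rad
q = Δφ/Δψ = 0.9891
d = R·√(Δφ² + q²Δλ²) = 6360·0.11701 = 744 km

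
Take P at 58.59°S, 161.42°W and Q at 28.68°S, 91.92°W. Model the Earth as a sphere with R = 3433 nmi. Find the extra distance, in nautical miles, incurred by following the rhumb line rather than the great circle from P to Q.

Great circle: cos σ = sin φ₁ sin φ₂ + cos φ₁ cos φ₂ cos Δλ,  σ = 0.9646 rad → d_gc = 3311.6 nmi
Rhumb line: Δψ = +0.7459, q = Δφ/Δψ = 0.6999, d_rh = R√(Δφ²+q²Δλ²) = 3421.4 nmi
Excess = 3421.4 − 3311.6 = 109.8 ≈ 110 nmi

110 nmi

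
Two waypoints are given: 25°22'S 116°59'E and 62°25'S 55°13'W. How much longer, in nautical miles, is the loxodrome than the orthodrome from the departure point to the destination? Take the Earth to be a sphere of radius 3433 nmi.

Great circle: cos σ = sin φ₁ sin φ₂ + cos φ₁ cos φ₂ cos Δλ,  σ = 1.6056 rad → d_gc = 5512.1 nmi
Rhumb line: Δψ = -0.9466, q = Δφ/Δψ = 0.6831, d_rh = R√(Δφ²+q²Δλ²) = 7389.4 nmi
Excess = 7389.4 − 5512.1 = 1877.3 ≈ 1877 nmi

1877 nmi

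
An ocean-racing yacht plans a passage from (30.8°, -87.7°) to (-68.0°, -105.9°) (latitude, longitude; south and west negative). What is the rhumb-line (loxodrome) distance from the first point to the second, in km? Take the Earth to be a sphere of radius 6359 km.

11079 km

Rhumb course C = atan2(Δλ, Δψ) with Δψ = ln[tan(π/4+φ₂/2)/tan(π/4+φ₁/2)] = -2.2034, Δλ = -0.3176 → C = 188.20°
d = R·|Δφ| / |cos C| = 6359·1.72439 / 0.98977 = 11079 km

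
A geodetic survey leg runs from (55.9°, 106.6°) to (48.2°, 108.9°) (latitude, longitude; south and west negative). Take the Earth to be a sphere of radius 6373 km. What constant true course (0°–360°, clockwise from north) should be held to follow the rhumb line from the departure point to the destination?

169.6°

Δψ = ln[tan(π/4+φ₂/2)/tan(π/4+φ₁/2)] = -0.2192
Δλ = +0.0401 rad (taken the short way round)
course = atan2(Δλ, Δψ) = 169.62°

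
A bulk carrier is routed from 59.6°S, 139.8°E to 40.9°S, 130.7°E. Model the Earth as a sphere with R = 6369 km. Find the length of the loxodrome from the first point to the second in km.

2174 km

Rhumb course C = atan2(Δλ, Δψ) with Δψ = ln[tan(π/4+φ₂/2)/tan(π/4+φ₁/2)] = +0.5195, Δλ = -0.1588 → C = 343.00°
d = R·|Δφ| / |cos C| = 6369·0.32638 / 0.95631 = 2174 km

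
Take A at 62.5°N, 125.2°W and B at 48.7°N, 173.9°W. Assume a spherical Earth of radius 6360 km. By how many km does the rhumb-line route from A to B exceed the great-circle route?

71 km

Great circle: cos σ = sin φ₁ sin φ₂ + cos φ₁ cos φ₂ cos Δλ,  σ = 0.5206 rad → d_gc = 3311.1 km
Rhumb line: Δψ = -0.4319, q = Δφ/Δψ = 0.5577, d_rh = R√(Δφ²+q²Δλ²) = 3381.7 km
Excess = 3381.7 − 3311.1 = 70.6 ≈ 71 km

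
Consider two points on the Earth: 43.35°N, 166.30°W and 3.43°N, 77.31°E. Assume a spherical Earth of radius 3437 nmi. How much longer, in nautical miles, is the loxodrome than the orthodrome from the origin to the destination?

291 nmi

Great circle: cos σ = sin φ₁ sin φ₂ + cos φ₁ cos φ₂ cos Δλ,  σ = 1.8562 rad → d_gc = 6379.8 nmi
Rhumb line: Δψ = -0.7813, q = Δφ/Δψ = 0.8917, d_rh = R√(Δφ²+q²Δλ²) = 6670.7 nmi
Excess = 6670.7 − 6379.8 = 290.9 ≈ 291 nmi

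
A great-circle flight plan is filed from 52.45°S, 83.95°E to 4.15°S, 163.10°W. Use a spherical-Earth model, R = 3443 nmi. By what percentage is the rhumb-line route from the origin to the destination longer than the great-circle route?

5.8%

Great circle: σ = 1.7514 rad → d_gc = Rσ = 6030.15 nmi
Rhumb: Δφ = +0.8430, Δλ = +1.9713, Δψ = +1.0065, q = Δφ/Δψ = 0.8376 → d_rh = R√(Δφ²+q²Δλ²) = 6382.88 nmi
Excess = (6382.88 − 6030.15) / 6030.15 = 352.73 / 6030.15 = 5.849% ≈ 5.8%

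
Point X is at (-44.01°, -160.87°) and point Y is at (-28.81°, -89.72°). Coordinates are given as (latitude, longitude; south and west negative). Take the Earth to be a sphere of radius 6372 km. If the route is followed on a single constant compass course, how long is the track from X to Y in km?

Δψ = ln[tan(π/4+φ₂/2)/tan(π/4+φ₁/2)] = +0.3317;  Δφ = +0.2653 rad,  Δλ = +1.2418 rad
q = Δφ/Δψ = 0.7998
d = R·√(Δφ² + q²Δλ²) = 6372·1.02806 = 6551 km

6551 km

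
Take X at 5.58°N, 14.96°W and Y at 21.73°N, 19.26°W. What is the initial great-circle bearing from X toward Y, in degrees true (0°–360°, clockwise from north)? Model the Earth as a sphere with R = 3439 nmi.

θ = atan2( sin Δλ·cos φ₂ ,  cos φ₁ sin φ₂ − sin φ₁ cos φ₂ cos Δλ )
  = atan2(-0.0697, +0.2784) = 345.95°

346.0°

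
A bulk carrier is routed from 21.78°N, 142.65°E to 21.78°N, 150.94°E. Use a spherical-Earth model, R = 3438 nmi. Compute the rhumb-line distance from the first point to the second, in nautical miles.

462 nmi

Δψ = ln[tan(π/4+φ₂/2)/tan(π/4+φ₁/2)] = +0.0000;  Δφ = +0.0000 rad,  Δλ = +0.1447 rad
Δψ ≈ 0 so q = cos φ₁ = 0.9286
d = R·√(Δφ² + q²Δλ²) = 3438·0.13436 = 462 nmi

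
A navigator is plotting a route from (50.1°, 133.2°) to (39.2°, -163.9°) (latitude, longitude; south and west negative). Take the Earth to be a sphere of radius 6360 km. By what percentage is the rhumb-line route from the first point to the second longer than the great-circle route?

Great circle: σ = 0.7794 rad → d_gc = Rσ = 4957.2 km
Rhumb: Δφ = -0.1902, Δλ = +1.0978, Δψ = -0.2686, q = Δφ/Δψ = 0.7082 → d_rh = R√(Δφ²+q²Δλ²) = 5090.8 km
Excess = (5090.8 − 4957.2) / 4957.2 = 133.6 / 4957.2 = 2.70% ≈ 2.7%

2.7%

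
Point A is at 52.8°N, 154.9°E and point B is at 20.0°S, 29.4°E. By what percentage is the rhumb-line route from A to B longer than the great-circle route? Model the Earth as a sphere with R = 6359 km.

Great circle: σ = 2.2172 rad → d_gc = Rσ = 14099.4 km
Rhumb: Δφ = -1.2706, Δλ = -2.1904, Δψ = -1.4454, q = Δφ/Δψ = 0.8790 → d_rh = R√(Δφ²+q²Δλ²) = 14669.6 km
Excess = (14669.6 − 14099.4) / 14099.4 = 570.2 / 14099.4 = 4.04% ≈ 4.0%

4.0%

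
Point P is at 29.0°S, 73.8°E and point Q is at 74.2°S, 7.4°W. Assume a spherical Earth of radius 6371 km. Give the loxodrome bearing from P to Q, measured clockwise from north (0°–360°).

Meridional parts: M(φ₁)=-0.5293, M(φ₂)=-1.9750 → ΔM = -1.4457;  Δλ = -1.4172 rad
tan C = Δλ / ΔM = +0.9803 → C = 224.43°

224.4°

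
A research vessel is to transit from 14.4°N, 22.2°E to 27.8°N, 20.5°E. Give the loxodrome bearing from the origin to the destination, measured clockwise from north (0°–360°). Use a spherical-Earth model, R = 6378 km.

353.3°

Meridional parts: M(φ₁)=+0.2540, M(φ₂)=+0.5054 → ΔM = +0.2514;  Δλ = -0.0297 rad
tan C = Δλ / ΔM = -0.1180 → C = 353.27°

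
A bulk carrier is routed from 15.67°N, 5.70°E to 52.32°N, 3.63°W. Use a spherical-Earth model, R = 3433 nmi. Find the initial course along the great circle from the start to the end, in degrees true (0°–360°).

N = sin Δλ·cos φ₂ = -0.0991;  D = cos φ₁ sin φ₂ − sin φ₁ cos φ₂ cos Δλ = +0.5991
initial course = atan2(N, D) = 350.61°

350.6°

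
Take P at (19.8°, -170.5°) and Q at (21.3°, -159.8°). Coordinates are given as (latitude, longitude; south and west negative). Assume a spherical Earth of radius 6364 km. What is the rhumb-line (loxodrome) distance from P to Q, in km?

Δψ = ln[tan(π/4+φ₂/2)/tan(π/4+φ₁/2)] = +0.0280;  Δφ = +0.0262 rad,  Δλ = +0.1868 rad
q = Δφ/Δψ = 0.9363
d = R·√(Δφ² + q²Δλ²) = 6364·0.17681 = 1125 km

1125 km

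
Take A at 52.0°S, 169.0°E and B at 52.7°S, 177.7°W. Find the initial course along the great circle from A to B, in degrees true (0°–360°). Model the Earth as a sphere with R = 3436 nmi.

100.2°

θ = atan2( sin Δλ·cos φ₂ ,  cos φ₁ sin φ₂ − sin φ₁ cos φ₂ cos Δλ )
  = atan2(+0.1394, -0.0250) = 100.18°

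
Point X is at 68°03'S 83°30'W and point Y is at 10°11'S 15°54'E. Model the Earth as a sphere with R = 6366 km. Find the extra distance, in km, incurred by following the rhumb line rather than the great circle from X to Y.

642 km

Great circle: cos σ = sin φ₁ sin φ₂ + cos φ₁ cos φ₂ cos Δλ,  σ = 1.4667 rad → d_gc = 9337.1 km
Rhumb line: Δψ = +1.4616, q = Δφ/Δψ = 0.6910, d_rh = R√(Δφ²+q²Δλ²) = 9978.8 km
Excess = 9978.8 − 9337.1 = 641.7 ≈ 642 km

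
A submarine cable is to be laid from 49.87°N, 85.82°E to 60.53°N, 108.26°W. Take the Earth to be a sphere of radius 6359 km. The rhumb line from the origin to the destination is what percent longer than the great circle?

37.1%

Great circle: σ = 1.2046 rad → d_gc = Rσ = 7659.8 km
Rhumb: Δφ = +0.1861, Δλ = +2.8959, Δψ = +0.3285, q = Δφ/Δψ = 0.5665 → d_rh = R√(Δφ²+q²Δλ²) = 10498.0 km
Excess = (10498.0 − 7659.8) / 7659.8 = 2838.2 / 7659.8 = 37.053% ≈ 37.1%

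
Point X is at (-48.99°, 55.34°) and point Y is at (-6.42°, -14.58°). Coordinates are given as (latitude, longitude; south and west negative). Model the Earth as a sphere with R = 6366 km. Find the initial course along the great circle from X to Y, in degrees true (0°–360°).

281.2°

N = sin Δλ·cos φ₂ = -0.9333;  D = cos φ₁ sin φ₂ − sin φ₁ cos φ₂ cos Δλ = +0.1841
initial course = atan2(N, D) = 281.16°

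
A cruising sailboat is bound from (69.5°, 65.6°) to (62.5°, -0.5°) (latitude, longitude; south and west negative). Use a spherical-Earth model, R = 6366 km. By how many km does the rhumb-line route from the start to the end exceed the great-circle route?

143 km

Great circle: cos σ = sin φ₁ sin φ₂ + cos φ₁ cos φ₂ cos Δλ,  σ = 0.4593 rad → d_gc = 2924.0 km
Rhumb line: Δψ = -0.3025, q = Δφ/Δψ = 0.4039, d_rh = R√(Δφ²+q²Δλ²) = 3066.7 km
Excess = 3066.7 − 2924.0 = 142.7 ≈ 143 km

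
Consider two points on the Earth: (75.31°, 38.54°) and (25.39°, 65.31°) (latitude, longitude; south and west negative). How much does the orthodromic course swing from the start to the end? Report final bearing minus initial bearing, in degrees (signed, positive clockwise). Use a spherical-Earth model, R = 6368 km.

Initial bearing θ₁ = atan2(sin Δλ cos φ₂, cos φ₁ sin φ₂ − sin φ₁ cos φ₂ cos Δλ) = 148.79°
Final bearing θ₂ = (initial bearing from the destination back to the start) + 180° = 171.64°
Δθ = θ₂ − θ₁ = +22.9°

+22.9°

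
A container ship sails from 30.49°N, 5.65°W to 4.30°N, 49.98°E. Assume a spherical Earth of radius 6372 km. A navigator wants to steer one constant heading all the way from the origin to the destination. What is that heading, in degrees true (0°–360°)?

Δψ = ln[tan(π/4+φ₂/2)/tan(π/4+φ₁/2)] = -0.4841
Δλ = +0.9709 rad (taken the short way round)
course = atan2(Δλ, Δψ) = 116.50°

116.5°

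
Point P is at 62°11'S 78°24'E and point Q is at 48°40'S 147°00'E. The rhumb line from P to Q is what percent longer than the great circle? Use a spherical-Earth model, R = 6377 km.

Great circle: σ = 0.6816 rad → d_gc = Rσ = 4346.6 km
Rhumb: Δφ = +0.2359, Δλ = +1.1973, Δψ = +0.4209, q = Δφ/Δψ = 0.5606 → d_rh = R√(Δφ²+q²Δλ²) = 4536.6 km
Excess = (4536.6 − 4346.6) / 4346.6 = 190.0 / 4346.6 = 4.37% ≈ 4.4%

4.4%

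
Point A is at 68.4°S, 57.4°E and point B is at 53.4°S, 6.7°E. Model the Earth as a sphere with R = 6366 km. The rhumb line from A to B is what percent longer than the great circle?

2.6%

Great circle: σ = 0.4833 rad → d_gc = Rσ = 3076.8 km
Rhumb: Δφ = +0.2618, Δλ = -0.8849, Δψ = +0.5503, q = Δφ/Δψ = 0.4758 → d_rh = R√(Δφ²+q²Δλ²) = 3156.1 km
Excess = (3156.1 − 3076.8) / 3076.8 = 79.3 / 3076.8 = 2.58% ≈ 2.6%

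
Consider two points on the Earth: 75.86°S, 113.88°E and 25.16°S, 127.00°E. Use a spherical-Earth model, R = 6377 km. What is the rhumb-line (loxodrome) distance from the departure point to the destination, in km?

Rhumb course C = atan2(Δλ, Δψ) with Δψ = ln[tan(π/4+φ₂/2)/tan(π/4+φ₁/2)] = +1.6333, Δλ = +0.2290 → C = 7.98°
d = R·|Δφ| / |cos C| = 6377·0.88488 / 0.99031 = 5698 km

5698 km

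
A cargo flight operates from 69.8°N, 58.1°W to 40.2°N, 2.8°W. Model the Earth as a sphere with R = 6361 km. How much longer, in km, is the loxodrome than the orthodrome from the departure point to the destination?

125 km

Great circle: cos σ = sin φ₁ sin φ₂ + cos φ₁ cos φ₂ cos Δλ,  σ = 0.7138 rad → d_gc = 4540.3 km
Rhumb line: Δψ = -0.9578, q = Δφ/Δψ = 0.5394, d_rh = R√(Δφ²+q²Δλ²) = 4665.3 km
Excess = 4665.3 − 4540.3 = 125.0 ≈ 125 km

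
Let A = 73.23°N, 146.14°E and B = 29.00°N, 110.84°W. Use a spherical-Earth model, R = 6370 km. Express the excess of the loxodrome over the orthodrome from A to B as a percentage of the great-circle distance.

9.9%

Great circle: σ = 1.1513 rad → d_gc = Rσ = 7333.5 km
Rhumb: Δφ = -0.7720, Δλ = +1.7980, Δψ = -1.3854, q = Δφ/Δψ = 0.5572 → d_rh = R√(Δφ²+q²Δλ²) = 8056.9 km
Excess = (8056.9 − 7333.5) / 7333.5 = 723.4 / 7333.5 = 9.86% ≈ 9.9%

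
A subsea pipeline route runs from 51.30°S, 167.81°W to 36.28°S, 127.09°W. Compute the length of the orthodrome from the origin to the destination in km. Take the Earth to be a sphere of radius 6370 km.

Haversine: a = sin²(Δφ/2)+cos φ₁ cos φ₂ sin²(Δλ/2) = 0.07809;  σ = 2·atan2(√a,√(1−a))
σ = 32.455° → d = Rσ = 6370·0.56645 = 3608 km

3608 km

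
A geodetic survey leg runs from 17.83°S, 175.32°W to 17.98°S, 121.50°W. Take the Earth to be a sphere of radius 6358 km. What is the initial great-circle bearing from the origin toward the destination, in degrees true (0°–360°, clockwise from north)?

99.0°

N = sin Δλ·cos φ₂ = +0.7677;  D = cos φ₁ sin φ₂ − sin φ₁ cos φ₂ cos Δλ = -0.1219
initial course = atan2(N, D) = 99.02°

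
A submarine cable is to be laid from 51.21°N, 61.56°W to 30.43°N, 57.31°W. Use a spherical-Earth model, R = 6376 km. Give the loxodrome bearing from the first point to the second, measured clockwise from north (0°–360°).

171.3°

Meridional parts: M(φ₁)=+1.0440, M(φ₂)=+0.5580 → ΔM = -0.4860;  Δλ = +0.0742 rad
tan C = Δλ / ΔM = -0.1526 → C = 171.32°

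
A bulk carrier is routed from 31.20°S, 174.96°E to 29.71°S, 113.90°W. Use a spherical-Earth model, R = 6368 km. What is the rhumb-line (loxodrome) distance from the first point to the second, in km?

6817 km

Δψ = ln[tan(π/4+φ₂/2)/tan(π/4+φ₁/2)] = +0.0302;  Δφ = +0.0260 rad,  Δλ = +1.2416 rad
q = Δφ/Δψ = 0.8620
d = R·√(Δφ² + q²Δλ²) = 6368·1.07058 = 6817 km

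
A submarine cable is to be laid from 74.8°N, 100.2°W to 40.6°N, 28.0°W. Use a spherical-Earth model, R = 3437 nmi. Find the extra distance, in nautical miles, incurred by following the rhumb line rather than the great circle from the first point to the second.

Great circle: cos σ = sin φ₁ sin φ₂ + cos φ₁ cos φ₂ cos Δλ,  σ = 0.8109 rad → d_gc = 2787.0 nmi
Rhumb line: Δψ = -1.2375, q = Δφ/Δψ = 0.4823, d_rh = R√(Δφ²+q²Δλ²) = 2927.9 nmi
Excess = 2927.9 − 2787.0 = 140.9 ≈ 141 nmi

141 nmi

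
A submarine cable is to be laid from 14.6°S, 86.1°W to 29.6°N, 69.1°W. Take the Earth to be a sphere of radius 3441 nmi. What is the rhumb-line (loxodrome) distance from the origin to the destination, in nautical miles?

Δψ = ln[tan(π/4+φ₂/2)/tan(π/4+φ₁/2)] = +0.7989;  Δφ = +0.7714 rad,  Δλ = +0.2967 rad
q = Δφ/Δψ = 0.9656
d = R·√(Δφ² + q²Δλ²) = 3441·0.82292 = 2832 nmi

2832 nmi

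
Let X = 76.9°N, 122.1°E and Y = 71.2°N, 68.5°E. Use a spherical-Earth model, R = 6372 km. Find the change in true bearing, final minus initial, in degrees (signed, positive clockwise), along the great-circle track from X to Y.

At departure: θ₁ = atan2(sin Δλ cos φ₂, cos φ₁ sin φ₂ − sin φ₁ cos φ₂ cos Δλ) = 276.23°
At arrival: θ₂ = atan2(sin Δλ cos φ₁, −cos φ₂ sin φ₁ + sin φ₂ cos φ₁ cos Δλ) = 224.36°
Δθ = θ₂ − θ₁ = -51.9°

-51.9°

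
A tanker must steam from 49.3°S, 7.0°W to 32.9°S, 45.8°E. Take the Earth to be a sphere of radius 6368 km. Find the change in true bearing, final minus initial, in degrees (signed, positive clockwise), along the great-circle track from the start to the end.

At departure: θ₁ = atan2(sin Δλ cos φ₂, cos φ₁ sin φ₂ − sin φ₁ cos φ₂ cos Δλ) = 87.38°
At arrival: θ₂ = atan2(sin Δλ cos φ₁, −cos φ₂ sin φ₁ + sin φ₂ cos φ₁ cos Δλ) = 50.88°
Δθ = θ₂ − θ₁ = -36.5°

-36.5°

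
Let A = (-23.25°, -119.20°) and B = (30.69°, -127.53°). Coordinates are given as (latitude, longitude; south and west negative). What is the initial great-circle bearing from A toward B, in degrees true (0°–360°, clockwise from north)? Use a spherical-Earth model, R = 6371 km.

351.2°

θ = atan2( sin Δλ·cos φ₂ ,  cos φ₁ sin φ₂ − sin φ₁ cos φ₂ cos Δλ )
  = atan2(-0.1246, +0.8048) = 351.20°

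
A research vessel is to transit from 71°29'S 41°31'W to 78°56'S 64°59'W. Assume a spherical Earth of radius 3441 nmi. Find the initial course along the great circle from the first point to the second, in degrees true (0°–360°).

207.8°

θ = atan2( sin Δλ·cos φ₂ ,  cos φ₁ sin φ₂ − sin φ₁ cos φ₂ cos Δλ )
  = atan2(-0.0764, -0.1447) = 207.84°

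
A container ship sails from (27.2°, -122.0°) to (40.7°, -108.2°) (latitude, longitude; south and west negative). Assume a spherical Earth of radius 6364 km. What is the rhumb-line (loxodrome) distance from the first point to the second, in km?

1962 km

Δψ = ln[tan(π/4+φ₂/2)/tan(π/4+φ₁/2)] = +0.2853;  Δφ = +0.2356 rad,  Δλ = +0.2409 rad
q = Δφ/Δψ = 0.8259
d = R·√(Δφ² + q²Δλ²) = 6364·0.30835 = 1962 km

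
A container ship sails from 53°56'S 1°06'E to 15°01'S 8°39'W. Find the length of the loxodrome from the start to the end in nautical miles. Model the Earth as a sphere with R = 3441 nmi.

2383 nmi

Rhumb course C = atan2(Δλ, Δψ) with Δψ = ln[tan(π/4+φ₂/2)/tan(π/4+φ₁/2)] = +0.8571, Δλ = -0.1702 → C = 348.77°
d = R·|Δφ| / |cos C| = 3441·0.67922 / 0.98085 = 2383 nmi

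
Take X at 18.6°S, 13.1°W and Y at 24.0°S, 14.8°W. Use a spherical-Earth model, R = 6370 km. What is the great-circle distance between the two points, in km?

626 km

Haversine: a = sin²(Δφ/2)+cos φ₁ cos φ₂ sin²(Δλ/2) = 0.00241;  σ = 2·atan2(√a,√(1−a))
σ = 5.627° → d = Rσ = 6370·0.09821 = 626 km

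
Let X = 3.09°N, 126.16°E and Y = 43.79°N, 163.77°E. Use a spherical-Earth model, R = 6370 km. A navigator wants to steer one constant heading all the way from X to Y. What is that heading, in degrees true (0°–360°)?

39.4°

Δψ = ln[tan(π/4+φ₂/2)/tan(π/4+φ₁/2)] = +0.7979
Δλ = +0.6564 rad (taken the short way round)
course = atan2(Δλ, Δψ) = 39.44°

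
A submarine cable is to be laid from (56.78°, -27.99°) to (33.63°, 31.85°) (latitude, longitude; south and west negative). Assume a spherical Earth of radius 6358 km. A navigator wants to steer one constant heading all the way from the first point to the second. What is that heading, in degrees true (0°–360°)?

119.3°

Δψ = ln[tan(π/4+φ₂/2)/tan(π/4+φ₁/2)] = -0.5858
Δλ = +1.0444 rad (taken the short way round)
course = atan2(Δλ, Δψ) = 119.29°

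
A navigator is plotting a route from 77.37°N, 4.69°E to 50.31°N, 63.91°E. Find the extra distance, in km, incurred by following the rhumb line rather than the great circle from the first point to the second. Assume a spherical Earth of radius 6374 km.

Great circle: cos σ = sin φ₁ sin φ₂ + cos φ₁ cos φ₂ cos Δλ,  σ = 0.6053 rad → d_gc = 3858.0 km
Rhumb line: Δψ = -1.1821, q = Δφ/Δψ = 0.3995, d_rh = R√(Δφ²+q²Δλ²) = 3998.8 km
Excess = 3998.8 − 3858.0 = 140.8 ≈ 141 km

141 km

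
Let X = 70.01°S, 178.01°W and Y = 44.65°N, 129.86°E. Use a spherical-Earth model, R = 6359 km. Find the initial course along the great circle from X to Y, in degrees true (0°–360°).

319.2°

θ = atan2( sin Δλ·cos φ₂ ,  cos φ₁ sin φ₂ − sin φ₁ cos φ₂ cos Δλ )
  = atan2(-0.5616, +0.6507) = 319.20°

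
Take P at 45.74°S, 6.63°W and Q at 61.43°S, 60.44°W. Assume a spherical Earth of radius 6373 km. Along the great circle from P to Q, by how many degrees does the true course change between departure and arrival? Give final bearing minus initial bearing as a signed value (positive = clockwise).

Initial bearing θ₁ = atan2(sin Δλ cos φ₂, cos φ₁ sin φ₂ − sin φ₁ cos φ₂ cos Δλ) = 223.22°
Final bearing θ₂ = (initial bearing from the destination back to the start) + 180° = 268.03°
Δθ = θ₂ − θ₁ = +44.8°

+44.8°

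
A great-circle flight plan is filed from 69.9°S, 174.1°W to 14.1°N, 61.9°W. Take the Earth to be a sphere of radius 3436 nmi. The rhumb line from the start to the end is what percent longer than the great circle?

6.7%

Great circle: σ = 1.9334 rad → d_gc = Rσ = 6643.2 nmi
Rhumb: Δφ = +1.4661, Δλ = +1.9583, Δψ = +1.9789, q = Δφ/Δψ = 0.7408 → d_rh = R√(Δφ²+q²Δλ²) = 7086.9 nmi
Excess = (7086.9 − 6643.2) / 6643.2 = 443.7 / 6643.2 = 6.68% ≈ 6.7%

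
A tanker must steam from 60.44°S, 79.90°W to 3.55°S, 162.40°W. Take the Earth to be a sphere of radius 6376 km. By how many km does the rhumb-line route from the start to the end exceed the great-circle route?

Great circle: cos σ = sin φ₁ sin φ₂ + cos φ₁ cos φ₂ cos Δλ,  σ = 1.4524 rad → d_gc = 9260.4 km
Rhumb line: Δψ = +1.2704, q = Δφ/Δψ = 0.7816, d_rh = R√(Δφ²+q²Δλ²) = 9569.0 km
Excess = 9569.0 − 9260.4 = 308.6 ≈ 309 km

309 km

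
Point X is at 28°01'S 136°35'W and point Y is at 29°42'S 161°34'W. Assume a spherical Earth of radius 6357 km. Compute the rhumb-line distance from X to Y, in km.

2435 km

Δψ = ln[tan(π/4+φ₂/2)/tan(π/4+φ₁/2)] = -0.0335;  Δφ = -0.0294 rad,  Δλ = -0.4360 rad
q = Δφ/Δψ = 0.8758
d = R·√(Δφ² + q²Δλ²) = 6357·0.38300 = 2435 km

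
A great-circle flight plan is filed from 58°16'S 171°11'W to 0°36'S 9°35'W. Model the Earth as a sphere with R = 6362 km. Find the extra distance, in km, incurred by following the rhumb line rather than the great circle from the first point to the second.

2577 km

Great circle: cos σ = sin φ₁ sin φ₂ + cos φ₁ cos φ₂ cos Δλ,  σ = 2.0831 rad → d_gc = 13252.4 km
Rhumb line: Δψ = +1.2475, q = Δφ/Δψ = 0.8068, d_rh = R√(Δφ²+q²Δλ²) = 15829.7 km
Excess = 15829.7 − 13252.4 = 2577.3 ≈ 2577 km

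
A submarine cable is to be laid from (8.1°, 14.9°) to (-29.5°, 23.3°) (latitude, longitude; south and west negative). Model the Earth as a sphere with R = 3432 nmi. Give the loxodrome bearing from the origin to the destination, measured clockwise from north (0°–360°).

167.9°

Meridional parts: M(φ₁)=+0.1418, M(φ₂)=-0.5393 → ΔM = -0.6811;  Δλ = +0.1466 rad
tan C = Δλ / ΔM = -0.2153 → C = 167.85°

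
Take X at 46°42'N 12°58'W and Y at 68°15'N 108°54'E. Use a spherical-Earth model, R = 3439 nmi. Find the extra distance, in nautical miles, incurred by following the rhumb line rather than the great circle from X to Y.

573 nmi

Great circle: cos σ = sin φ₁ sin φ₂ + cos φ₁ cos φ₂ cos Δλ,  σ = 0.9982 rad → d_gc = 3432.9 nmi
Rhumb line: Δψ = +0.7257, q = Δφ/Δψ = 0.5183, d_rh = R√(Δφ²+q²Δλ²) = 4005.8 nmi
Excess = 4005.8 − 3432.9 = 572.9 ≈ 573 nmi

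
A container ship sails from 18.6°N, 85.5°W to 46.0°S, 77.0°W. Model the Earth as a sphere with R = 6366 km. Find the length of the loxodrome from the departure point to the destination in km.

7229 km

Rhumb course C = atan2(Δλ, Δψ) with Δψ = ln[tan(π/4+φ₂/2)/tan(π/4+φ₁/2)] = -1.2368, Δλ = +0.1484 → C = 173.16°
d = R·|Δφ| / |cos C| = 6366·1.12748 / 0.99288 = 7229 km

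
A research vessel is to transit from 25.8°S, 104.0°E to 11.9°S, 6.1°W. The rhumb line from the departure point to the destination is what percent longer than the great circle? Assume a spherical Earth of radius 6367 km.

2.5%

Great circle: σ = 1.7854 rad → d_gc = Rσ = 11367.9 km
Rhumb: Δφ = +0.2426, Δλ = -1.9216, Δψ = +0.2571, q = Δφ/Δψ = 0.9435 → d_rh = R√(Δφ²+q²Δλ²) = 11646.5 km
Excess = (11646.5 − 11367.9) / 11367.9 = 278.6 / 11367.9 = 2.451% ≈ 2.5%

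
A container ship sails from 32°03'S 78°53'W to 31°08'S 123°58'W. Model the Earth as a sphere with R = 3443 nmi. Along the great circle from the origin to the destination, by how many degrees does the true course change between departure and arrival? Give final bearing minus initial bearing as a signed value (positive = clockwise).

Initial bearing θ₁ = atan2(sin Δλ cos φ₂, cos φ₁ sin φ₂ − sin φ₁ cos φ₂ cos Δλ) = 259.03°
Final bearing θ₂ = (initial bearing from the destination back to the start) + 180° = 283.56°
Δθ = θ₂ − θ₁ = +24.5°

+24.5°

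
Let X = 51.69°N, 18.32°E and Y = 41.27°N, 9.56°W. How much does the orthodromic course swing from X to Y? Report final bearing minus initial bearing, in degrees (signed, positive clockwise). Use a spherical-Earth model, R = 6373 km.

-20.5°

At departure: θ₁ = atan2(sin Δλ cos φ₂, cos φ₁ sin φ₂ − sin φ₁ cos φ₂ cos Δλ) = 252.26°
At arrival: θ₂ = atan2(sin Δλ cos φ₁, −cos φ₂ sin φ₁ + sin φ₂ cos φ₁ cos Δλ) = 231.77°
Δθ = θ₂ − θ₁ = -20.5°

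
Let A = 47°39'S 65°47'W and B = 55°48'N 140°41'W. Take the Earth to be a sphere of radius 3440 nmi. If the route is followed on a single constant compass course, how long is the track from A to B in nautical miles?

Δψ = ln[tan(π/4+φ₂/2)/tan(π/4+φ₁/2)] = +2.1272;  Δφ = +1.8055 rad,  Δλ = -1.3073 rad
q = Δφ/Δψ = 0.8488
d = R·√(Δφ² + q²Δλ²) = 3440·2.11924 = 7290 nmi

7290 nmi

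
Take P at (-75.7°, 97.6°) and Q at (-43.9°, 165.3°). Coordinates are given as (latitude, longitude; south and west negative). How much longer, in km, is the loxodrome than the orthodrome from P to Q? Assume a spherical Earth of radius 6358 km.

214 km

Great circle: cos σ = sin φ₁ sin φ₂ + cos φ₁ cos φ₂ cos Δλ,  σ = 0.7385 rad → d_gc = 4695.6 km
Rhumb line: Δψ = +1.2214, q = Δφ/Δψ = 0.4544, d_rh = R√(Δφ²+q²Δλ²) = 4909.7 km
Excess = 4909.7 − 4695.6 = 214.1 ≈ 214 km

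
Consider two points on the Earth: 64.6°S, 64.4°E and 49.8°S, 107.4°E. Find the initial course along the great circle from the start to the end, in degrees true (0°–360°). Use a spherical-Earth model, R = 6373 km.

N = sin Δλ·cos φ₂ = +0.4402;  D = cos φ₁ sin φ₂ − sin φ₁ cos φ₂ cos Δλ = +0.0988
initial course = atan2(N, D) = 77.35°

77.3°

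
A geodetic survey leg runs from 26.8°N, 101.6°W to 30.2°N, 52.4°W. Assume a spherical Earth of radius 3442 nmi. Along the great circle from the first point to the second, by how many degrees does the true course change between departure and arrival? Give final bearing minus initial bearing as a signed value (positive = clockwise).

+24.7°

At departure: θ₁ = atan2(sin Δλ cos φ₂, cos φ₁ sin φ₂ − sin φ₁ cos φ₂ cos Δλ) = 73.45°
At arrival: θ₂ = atan2(sin Δλ cos φ₁, −cos φ₂ sin φ₁ + sin φ₂ cos φ₁ cos Δλ) = 98.11°
Δθ = θ₂ − θ₁ = +24.7°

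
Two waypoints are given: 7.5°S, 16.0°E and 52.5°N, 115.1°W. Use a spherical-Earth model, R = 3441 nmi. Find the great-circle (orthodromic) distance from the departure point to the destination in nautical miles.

cos σ = sin φ₁ sin φ₂ + cos φ₁ cos φ₂ cos Δλ
      = sin(-7.50°)sin(52.50°) + cos(-7.50°)cos(52.50°)cos(-131.10°) = -0.5003
σ = 120.021° → d = Rσ = 3441·2.09476 = 7208 nmi

7208 nmi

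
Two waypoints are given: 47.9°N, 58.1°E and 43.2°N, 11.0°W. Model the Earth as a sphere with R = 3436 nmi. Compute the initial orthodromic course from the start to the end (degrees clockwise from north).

291.3°

N = sin Δλ·cos φ₂ = -0.6810;  D = cos φ₁ sin φ₂ − sin φ₁ cos φ₂ cos Δλ = +0.2660
initial course = atan2(N, D) = 291.33°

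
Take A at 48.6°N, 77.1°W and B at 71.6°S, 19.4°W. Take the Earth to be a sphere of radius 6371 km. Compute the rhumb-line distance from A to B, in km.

Δψ = ln[tan(π/4+φ₂/2)/tan(π/4+φ₁/2)] = -2.7936;  Δφ = -2.0979 rad,  Δλ = +1.0071 rad
q = Δφ/Δψ = 0.7510
d = R·√(Δφ² + q²Δλ²) = 6371·2.23004 = 14208 km

14208 km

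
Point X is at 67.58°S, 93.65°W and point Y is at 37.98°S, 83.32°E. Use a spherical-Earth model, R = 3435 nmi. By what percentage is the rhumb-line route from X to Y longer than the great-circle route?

42.0%

Great circle: σ = 1.2988 rad → d_gc = Rσ = 4461.3 nmi
Rhumb: Δφ = +0.5166, Δλ = +3.0887, Δψ = +0.9010, q = Δφ/Δψ = 0.5734 → d_rh = R√(Δφ²+q²Δλ²) = 6337.0 nmi
Excess = (6337.0 − 4461.3) / 4461.3 = 1875.7 / 4461.3 = 42.04% ≈ 42.0%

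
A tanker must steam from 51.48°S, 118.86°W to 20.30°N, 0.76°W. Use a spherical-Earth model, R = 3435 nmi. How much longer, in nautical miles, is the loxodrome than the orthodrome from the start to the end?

227 nmi

Great circle: cos σ = sin φ₁ sin φ₂ + cos φ₁ cos φ₂ cos Δλ,  σ = 2.1490 rad → d_gc = 7382.0 nmi
Rhumb line: Δψ = +1.4135, q = Δφ/Δψ = 0.8863, d_rh = R√(Δφ²+q²Δλ²) = 7609.3 nmi
Excess = 7609.3 − 7382.0 = 227.3 ≈ 227 nmi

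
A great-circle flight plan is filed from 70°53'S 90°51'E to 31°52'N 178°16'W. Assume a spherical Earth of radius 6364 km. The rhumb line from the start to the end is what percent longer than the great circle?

2.9%

Great circle: σ = 2.0980 rad → d_gc = Rσ = 13351.7 km
Rhumb: Δφ = +1.7933, Δλ = +1.5862, Δψ = +2.3688, q = Δφ/Δψ = 0.7571 → d_rh = R√(Δφ²+q²Δλ²) = 13735.2 km
Excess = (13735.2 − 13351.7) / 13351.7 = 383.5 / 13351.7 = 2.87% ≈ 2.9%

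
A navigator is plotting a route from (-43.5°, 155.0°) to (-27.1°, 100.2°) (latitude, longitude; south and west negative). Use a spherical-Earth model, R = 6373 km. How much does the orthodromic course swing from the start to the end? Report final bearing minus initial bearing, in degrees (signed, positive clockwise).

+33.7°

At departure: θ₁ = atan2(sin Δλ cos φ₂, cos φ₁ sin φ₂ − sin φ₁ cos φ₂ cos Δλ) = 271.79°
At arrival: θ₂ = atan2(sin Δλ cos φ₁, −cos φ₂ sin φ₁ + sin φ₂ cos φ₁ cos Δλ) = 305.47°
Δθ = θ₂ − θ₁ = +33.7°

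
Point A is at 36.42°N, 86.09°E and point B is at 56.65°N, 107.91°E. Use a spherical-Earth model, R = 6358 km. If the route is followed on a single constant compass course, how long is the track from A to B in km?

Rhumb course C = atan2(Δλ, Δψ) with Δψ = ln[tan(π/4+φ₂/2)/tan(π/4+φ₁/2)] = +0.5222, Δλ = +0.3808 → C = 36.11°
d = R·|Δφ| / |cos C| = 6358·0.35308 / 0.80794 = 2779 km

2779 km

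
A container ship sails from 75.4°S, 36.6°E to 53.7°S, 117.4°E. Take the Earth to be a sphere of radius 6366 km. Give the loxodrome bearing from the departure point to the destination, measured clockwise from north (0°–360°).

56.3°

Meridional parts: M(φ₁)=-2.0549, M(φ₂)=-1.1153 → ΔM = +0.9396;  Δλ = +1.4102 rad
tan C = Δλ / ΔM = +1.5008 → C = 56.32°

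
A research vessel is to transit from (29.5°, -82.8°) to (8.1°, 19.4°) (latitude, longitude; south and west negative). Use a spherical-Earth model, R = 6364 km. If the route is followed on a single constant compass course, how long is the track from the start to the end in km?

Δψ = ln[tan(π/4+φ₂/2)/tan(π/4+φ₁/2)] = -0.3974;  Δφ = -0.3735 rad,  Δλ = +1.7837 rad
q = Δφ/Δψ = 0.9398
d = R·√(Δφ² + q²Δλ²) = 6364·1.71752 = 10930 km

10930 km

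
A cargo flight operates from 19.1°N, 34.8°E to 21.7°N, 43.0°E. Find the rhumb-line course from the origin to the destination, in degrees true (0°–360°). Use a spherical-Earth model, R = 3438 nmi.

Δψ = ln[tan(π/4+φ₂/2)/tan(π/4+φ₁/2)] = +0.0484
Δλ = +0.1431 rad (taken the short way round)
course = atan2(Δλ, Δψ) = 71.31°

71.3°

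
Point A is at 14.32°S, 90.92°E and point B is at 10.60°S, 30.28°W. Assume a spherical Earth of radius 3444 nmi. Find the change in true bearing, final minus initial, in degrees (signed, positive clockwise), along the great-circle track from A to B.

Initial bearing θ₁ = atan2(sin Δλ cos φ₂, cos φ₁ sin φ₂ − sin φ₁ cos φ₂ cos Δλ) = 250.11°
Final bearing θ₂ = (initial bearing from the destination back to the start) + 180° = 292.04°
Δθ = θ₂ − θ₁ = +41.9°

+41.9°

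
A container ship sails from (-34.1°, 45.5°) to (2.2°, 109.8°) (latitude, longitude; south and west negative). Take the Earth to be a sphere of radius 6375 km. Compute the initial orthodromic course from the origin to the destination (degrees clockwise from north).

N = sin Δλ·cos φ₂ = +0.9004;  D = cos φ₁ sin φ₂ − sin φ₁ cos φ₂ cos Δλ = +0.2747
initial course = atan2(N, D) = 73.03°

73.0°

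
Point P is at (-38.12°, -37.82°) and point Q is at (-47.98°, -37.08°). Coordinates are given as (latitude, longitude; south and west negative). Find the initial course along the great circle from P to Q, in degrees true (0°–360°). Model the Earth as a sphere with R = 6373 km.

177.1°

N = sin Δλ·cos φ₂ = +0.0086;  D = cos φ₁ sin φ₂ − sin φ₁ cos φ₂ cos Δλ = -0.1713
initial course = atan2(N, D) = 177.11°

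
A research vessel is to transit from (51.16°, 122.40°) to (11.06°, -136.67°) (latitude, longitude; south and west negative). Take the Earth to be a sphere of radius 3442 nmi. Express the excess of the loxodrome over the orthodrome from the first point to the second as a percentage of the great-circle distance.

4.9%

Great circle: σ = 1.5381 rad → d_gc = Rσ = 5294.0 nmi
Rhumb: Δφ = -0.6999, Δλ = +1.7616, Δψ = -0.8483, q = Δφ/Δψ = 0.8250 → d_rh = R√(Δφ²+q²Δλ²) = 5552.1 nmi
Excess = (5552.1 − 5294.0) / 5294.0 = 258.1 / 5294.0 = 4.88% ≈ 4.9%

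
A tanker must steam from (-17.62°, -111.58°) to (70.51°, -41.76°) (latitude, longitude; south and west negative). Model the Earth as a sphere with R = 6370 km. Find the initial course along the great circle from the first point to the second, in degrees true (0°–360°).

18.5°

θ = atan2( sin Δλ·cos φ₂ ,  cos φ₁ sin φ₂ − sin φ₁ cos φ₂ cos Δλ )
  = atan2(+0.3132, +0.9333) = 18.55°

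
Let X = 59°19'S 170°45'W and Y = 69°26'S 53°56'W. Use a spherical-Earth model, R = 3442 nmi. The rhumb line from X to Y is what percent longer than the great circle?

16.8%

Great circle: σ = 0.7608 rad → d_gc = Rσ = 2618.5 nmi
Rhumb: Δφ = -0.1766, Δλ = +2.0388, Δψ = -0.4135, q = Δφ/Δψ = 0.4270 → d_rh = R√(Δφ²+q²Δλ²) = 3057.4 nmi
Excess = (3057.4 − 2618.5) / 2618.5 = 438.9 / 2618.5 = 16.76% ≈ 16.8%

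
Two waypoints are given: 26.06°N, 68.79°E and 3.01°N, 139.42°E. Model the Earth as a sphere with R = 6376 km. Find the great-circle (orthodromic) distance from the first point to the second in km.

7934 km

Haversine: a = sin²(Δφ/2)+cos φ₁ cos φ₂ sin²(Δλ/2) = 0.33970;  σ = 2·atan2(√a,√(1−a))
σ = 71.300° → d = Rσ = 6376·1.24443 = 7934 km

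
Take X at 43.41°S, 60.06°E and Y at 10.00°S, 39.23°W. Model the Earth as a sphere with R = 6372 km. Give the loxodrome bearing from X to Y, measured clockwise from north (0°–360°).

291.1°

Δψ = ln[tan(π/4+φ₂/2)/tan(π/4+φ₁/2)] = +0.6672
Δλ = -1.7329 rad (taken the short way round)
course = atan2(Δλ, Δψ) = 291.06°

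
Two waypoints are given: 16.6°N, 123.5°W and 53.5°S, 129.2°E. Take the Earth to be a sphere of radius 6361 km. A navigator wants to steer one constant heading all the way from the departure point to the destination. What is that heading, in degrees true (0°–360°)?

Meridional parts: M(φ₁)=+0.2939, M(φ₂)=-1.1094 → ΔM = -1.4033;  Δλ = -1.8727 rad
tan C = Δλ / ΔM = +1.3345 → C = 233.15°

233.2°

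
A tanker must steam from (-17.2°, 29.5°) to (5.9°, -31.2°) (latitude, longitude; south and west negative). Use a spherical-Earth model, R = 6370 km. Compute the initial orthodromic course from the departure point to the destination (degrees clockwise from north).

285.6°

N = sin Δλ·cos φ₂ = -0.8674;  D = cos φ₁ sin φ₂ − sin φ₁ cos φ₂ cos Δλ = +0.2421
initial course = atan2(N, D) = 285.60°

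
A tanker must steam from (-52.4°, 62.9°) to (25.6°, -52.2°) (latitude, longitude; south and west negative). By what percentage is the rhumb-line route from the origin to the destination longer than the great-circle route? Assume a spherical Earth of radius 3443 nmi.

Great circle: σ = 2.1843 rad → d_gc = Rσ = 7520.6 nmi
Rhumb: Δφ = +1.3614, Δλ = -2.0089, Δψ = +1.5400, q = Δφ/Δψ = 0.8840 → d_rh = R√(Δφ²+q²Δλ²) = 7704.1 nmi
Excess = (7704.1 − 7520.6) / 7520.6 = 183.5 / 7520.6 = 2.44% ≈ 2.4%

2.4%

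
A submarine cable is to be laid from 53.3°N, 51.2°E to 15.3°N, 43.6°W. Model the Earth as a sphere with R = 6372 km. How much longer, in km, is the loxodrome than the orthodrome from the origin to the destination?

432 km

Great circle: cos σ = sin φ₁ sin φ₂ + cos φ₁ cos φ₂ cos Δλ,  σ = 1.4067 rad → d_gc = 8963.7 km
Rhumb line: Δψ = -0.8333, q = Δφ/Δψ = 0.7959, d_rh = R√(Δφ²+q²Δλ²) = 9395.3 km
Excess = 9395.3 − 8963.7 = 431.6 ≈ 432 km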